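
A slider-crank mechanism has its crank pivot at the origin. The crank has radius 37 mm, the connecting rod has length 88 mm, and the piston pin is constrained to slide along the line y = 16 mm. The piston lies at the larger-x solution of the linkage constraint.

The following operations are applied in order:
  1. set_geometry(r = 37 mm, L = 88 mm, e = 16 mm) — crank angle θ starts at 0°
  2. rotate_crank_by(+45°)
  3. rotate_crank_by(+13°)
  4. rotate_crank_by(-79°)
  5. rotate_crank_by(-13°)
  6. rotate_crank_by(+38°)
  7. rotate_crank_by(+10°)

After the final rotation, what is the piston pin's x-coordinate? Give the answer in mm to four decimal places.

set_geometry: r = 37 mm, L = 88 mm, e = 16 mm; θ ← 0°
rotate_crank_by(+45°): θ ← 0° +45° = 45°
rotate_crank_by(+13°): θ ← 45° +13° = 58°
rotate_crank_by(-79°): θ ← 58° -79° = -21°
rotate_crank_by(-13°): θ ← -21° -13° = -34°
rotate_crank_by(+38°): θ ← -34° +38° = 4°
rotate_crank_by(+10°): θ ← 4° +10° = 14°
crank pin P = (r cos θ, r sin θ) = (35.900942, 8.951110)
h = r sin θ − e = 8.951110 − 16 = -7.048890
x = r cos θ + √(L² − h²) = 35.900942 + √(7744.0 − 49.6868) = 35.900942 + 87.717234 = 123.618176

123.6182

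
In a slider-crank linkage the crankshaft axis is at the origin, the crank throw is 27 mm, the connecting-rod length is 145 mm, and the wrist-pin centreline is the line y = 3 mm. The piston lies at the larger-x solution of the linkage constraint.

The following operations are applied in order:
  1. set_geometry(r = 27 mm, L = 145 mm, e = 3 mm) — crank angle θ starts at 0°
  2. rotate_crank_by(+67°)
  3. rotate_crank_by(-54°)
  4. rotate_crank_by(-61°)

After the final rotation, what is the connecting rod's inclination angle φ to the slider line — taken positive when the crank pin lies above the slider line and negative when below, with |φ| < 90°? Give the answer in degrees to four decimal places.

-9.1528

set_geometry: r = 27 mm, L = 145 mm, e = 3 mm; θ ← 0°
rotate_crank_by(+67°): θ ← 0° +67° = 67°
rotate_crank_by(-54°): θ ← 67° -54° = 13°
rotate_crank_by(-61°): θ ← 13° -61° = -48°
crank pin P = (r cos θ, r sin θ) = (18.066526, -20.064910)
h = r sin θ − e = -20.064910 − 3 = -23.064910
sin φ = h / L = -23.064910 / 145 = -0.15906835
φ = arcsin(-0.15906835) = -9.152824°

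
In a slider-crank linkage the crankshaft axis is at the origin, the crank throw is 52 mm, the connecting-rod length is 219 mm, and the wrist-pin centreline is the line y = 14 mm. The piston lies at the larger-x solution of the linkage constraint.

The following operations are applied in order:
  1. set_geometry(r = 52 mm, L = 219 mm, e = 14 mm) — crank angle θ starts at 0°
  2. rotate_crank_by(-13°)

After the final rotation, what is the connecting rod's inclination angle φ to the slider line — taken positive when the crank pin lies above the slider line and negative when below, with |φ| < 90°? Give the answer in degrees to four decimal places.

-6.7386

set_geometry: r = 52 mm, L = 219 mm, e = 14 mm; θ ← 0°
rotate_crank_by(-13°): θ ← 0° -13° = -13°
crank pin P = (r cos θ, r sin θ) = (50.667243, -11.697455)
h = r sin θ − e = -11.697455 − 14 = -25.697455
sin φ = h / L = -25.697455 / 219 = -0.11733998
φ = arcsin(-0.11733998) = -6.738610°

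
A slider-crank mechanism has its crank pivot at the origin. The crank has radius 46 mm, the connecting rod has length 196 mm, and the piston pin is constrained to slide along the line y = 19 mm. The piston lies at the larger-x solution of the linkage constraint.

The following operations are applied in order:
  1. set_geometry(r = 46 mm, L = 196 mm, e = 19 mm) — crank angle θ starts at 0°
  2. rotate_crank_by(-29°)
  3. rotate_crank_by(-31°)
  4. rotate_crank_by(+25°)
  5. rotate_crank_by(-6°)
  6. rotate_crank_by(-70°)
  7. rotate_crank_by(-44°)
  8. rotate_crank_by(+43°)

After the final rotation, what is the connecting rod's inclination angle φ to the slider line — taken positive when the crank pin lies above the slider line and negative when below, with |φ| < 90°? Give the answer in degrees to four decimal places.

set_geometry: r = 46 mm, L = 196 mm, e = 19 mm; θ ← 0°
rotate_crank_by(-29°): θ ← 0° -29° = -29°
rotate_crank_by(-31°): θ ← -29° -31° = -60°
rotate_crank_by(+25°): θ ← -60° +25° = -35°
rotate_crank_by(-6°): θ ← -35° -6° = -41°
rotate_crank_by(-70°): θ ← -41° -70° = -111°
rotate_crank_by(-44°): θ ← -111° -44° = -155°
rotate_crank_by(+43°): θ ← -155° +43° = -112°
crank pin P = (r cos θ, r sin θ) = (-17.231903, -42.650457)
h = r sin θ − e = -42.650457 − 19 = -61.650457
sin φ = h / L = -61.650457 / 196 = -0.31454315
φ = arcsin(-0.31454315) = -18.333236°

-18.3332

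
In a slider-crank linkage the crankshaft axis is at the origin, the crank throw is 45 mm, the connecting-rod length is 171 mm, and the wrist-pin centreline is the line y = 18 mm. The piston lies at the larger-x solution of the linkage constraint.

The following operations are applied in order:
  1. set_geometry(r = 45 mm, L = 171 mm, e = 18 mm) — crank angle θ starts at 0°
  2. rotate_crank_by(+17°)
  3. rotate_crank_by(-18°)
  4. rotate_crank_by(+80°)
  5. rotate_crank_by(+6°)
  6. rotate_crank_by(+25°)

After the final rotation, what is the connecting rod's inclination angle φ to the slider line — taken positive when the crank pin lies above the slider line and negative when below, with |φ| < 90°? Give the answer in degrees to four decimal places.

8.1650

set_geometry: r = 45 mm, L = 171 mm, e = 18 mm; θ ← 0°
rotate_crank_by(+17°): θ ← 0° +17° = 17°
rotate_crank_by(-18°): θ ← 17° -18° = -1°
rotate_crank_by(+80°): θ ← -1° +80° = 79°
rotate_crank_by(+6°): θ ← 79° +6° = 85°
rotate_crank_by(+25°): θ ← 85° +25° = 110°
crank pin P = (r cos θ, r sin θ) = (-15.390906, 42.286168)
h = r sin θ − e = 42.286168 − 18 = 24.286168
sin φ = h / L = 24.286168 / 171 = 0.14202437
φ = arcsin(0.14202437) = 8.165005°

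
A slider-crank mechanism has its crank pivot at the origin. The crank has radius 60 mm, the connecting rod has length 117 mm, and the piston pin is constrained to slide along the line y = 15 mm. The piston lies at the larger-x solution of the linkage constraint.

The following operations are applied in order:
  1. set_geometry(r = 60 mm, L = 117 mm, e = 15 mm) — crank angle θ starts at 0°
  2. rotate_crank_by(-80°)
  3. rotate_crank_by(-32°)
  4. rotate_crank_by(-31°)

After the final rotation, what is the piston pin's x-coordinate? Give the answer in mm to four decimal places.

set_geometry: r = 60 mm, L = 117 mm, e = 15 mm; θ ← 0°
rotate_crank_by(-80°): θ ← 0° -80° = -80°
rotate_crank_by(-32°): θ ← -80° -32° = -112°
rotate_crank_by(-31°): θ ← -112° -31° = -143°
crank pin P = (r cos θ, r sin θ) = (-47.918131, -36.108901)
h = r sin θ − e = -36.108901 − 15 = -51.108901
x = r cos θ + √(L² − h²) = -47.918131 + √(13689.0 − 2612.1198) = -47.918131 + 105.246759 = 57.328628

57.3286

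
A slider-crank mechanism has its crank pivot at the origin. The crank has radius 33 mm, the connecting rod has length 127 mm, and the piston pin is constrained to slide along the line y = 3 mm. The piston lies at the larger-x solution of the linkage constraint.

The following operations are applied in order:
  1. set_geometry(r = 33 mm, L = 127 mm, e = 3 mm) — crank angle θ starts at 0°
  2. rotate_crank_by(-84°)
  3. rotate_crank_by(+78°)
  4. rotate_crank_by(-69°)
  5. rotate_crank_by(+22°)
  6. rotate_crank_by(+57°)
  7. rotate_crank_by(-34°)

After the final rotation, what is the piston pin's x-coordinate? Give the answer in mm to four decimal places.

154.0729

set_geometry: r = 33 mm, L = 127 mm, e = 3 mm; θ ← 0°
rotate_crank_by(-84°): θ ← 0° -84° = -84°
rotate_crank_by(+78°): θ ← -84° +78° = -6°
rotate_crank_by(-69°): θ ← -6° -69° = -75°
rotate_crank_by(+22°): θ ← -75° +22° = -53°
rotate_crank_by(+57°): θ ← -53° +57° = 4°
rotate_crank_by(-34°): θ ← 4° -34° = -30°
crank pin P = (r cos θ, r sin θ) = (28.578838, -16.500000)
h = r sin θ − e = -16.500000 − 3 = -19.500000
x = r cos θ + √(L² − h²) = 28.578838 + √(16129.0 − 380.2500) = 28.578838 + 125.494024 = 154.072862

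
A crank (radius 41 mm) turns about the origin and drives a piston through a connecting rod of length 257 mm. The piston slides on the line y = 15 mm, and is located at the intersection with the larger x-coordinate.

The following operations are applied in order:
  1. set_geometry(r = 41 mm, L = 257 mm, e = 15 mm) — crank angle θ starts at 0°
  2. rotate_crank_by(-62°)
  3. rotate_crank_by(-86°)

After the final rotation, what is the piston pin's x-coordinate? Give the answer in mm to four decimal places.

219.5923

set_geometry: r = 41 mm, L = 257 mm, e = 15 mm; θ ← 0°
rotate_crank_by(-62°): θ ← 0° -62° = -62°
rotate_crank_by(-86°): θ ← -62° -86° = -148°
crank pin P = (r cos θ, r sin θ) = (-34.769972, -21.726690)
h = r sin θ − e = -21.726690 − 15 = -36.726690
x = r cos θ + √(L² − h²) = -34.769972 + √(66049.0 − 1348.8497) = -34.769972 + 254.362242 = 219.592270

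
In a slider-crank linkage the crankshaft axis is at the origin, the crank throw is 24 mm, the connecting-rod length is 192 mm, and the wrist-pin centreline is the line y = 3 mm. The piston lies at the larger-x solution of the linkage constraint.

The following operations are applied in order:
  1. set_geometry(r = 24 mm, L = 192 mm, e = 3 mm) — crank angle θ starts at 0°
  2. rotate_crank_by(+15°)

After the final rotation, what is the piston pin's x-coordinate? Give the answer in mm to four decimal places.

215.1554

set_geometry: r = 24 mm, L = 192 mm, e = 3 mm; θ ← 0°
rotate_crank_by(+15°): θ ← 0° +15° = 15°
crank pin P = (r cos θ, r sin θ) = (23.182220, 6.211657)
h = r sin θ − e = 6.211657 − 3 = 3.211657
x = r cos θ + √(L² − h²) = 23.182220 + √(36864.0 − 10.3147) = 23.182220 + 191.973137 = 215.155357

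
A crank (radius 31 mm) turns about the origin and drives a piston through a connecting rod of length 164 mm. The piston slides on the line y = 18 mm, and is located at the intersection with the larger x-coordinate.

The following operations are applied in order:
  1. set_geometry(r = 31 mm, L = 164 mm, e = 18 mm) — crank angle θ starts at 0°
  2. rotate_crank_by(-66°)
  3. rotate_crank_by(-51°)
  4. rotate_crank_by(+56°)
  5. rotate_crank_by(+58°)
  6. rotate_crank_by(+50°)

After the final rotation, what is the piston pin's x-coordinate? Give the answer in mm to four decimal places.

set_geometry: r = 31 mm, L = 164 mm, e = 18 mm; θ ← 0°
rotate_crank_by(-66°): θ ← 0° -66° = -66°
rotate_crank_by(-51°): θ ← -66° -51° = -117°
rotate_crank_by(+56°): θ ← -117° +56° = -61°
rotate_crank_by(+58°): θ ← -61° +58° = -3°
rotate_crank_by(+50°): θ ← -3° +50° = 47°
crank pin P = (r cos θ, r sin θ) = (21.141949, 22.671965)
h = r sin θ − e = 22.671965 − 18 = 4.671965
x = r cos θ + √(L² − h²) = 21.141949 + √(26896.0 − 21.8273) = 21.141949 + 163.933440 = 185.075389

185.0754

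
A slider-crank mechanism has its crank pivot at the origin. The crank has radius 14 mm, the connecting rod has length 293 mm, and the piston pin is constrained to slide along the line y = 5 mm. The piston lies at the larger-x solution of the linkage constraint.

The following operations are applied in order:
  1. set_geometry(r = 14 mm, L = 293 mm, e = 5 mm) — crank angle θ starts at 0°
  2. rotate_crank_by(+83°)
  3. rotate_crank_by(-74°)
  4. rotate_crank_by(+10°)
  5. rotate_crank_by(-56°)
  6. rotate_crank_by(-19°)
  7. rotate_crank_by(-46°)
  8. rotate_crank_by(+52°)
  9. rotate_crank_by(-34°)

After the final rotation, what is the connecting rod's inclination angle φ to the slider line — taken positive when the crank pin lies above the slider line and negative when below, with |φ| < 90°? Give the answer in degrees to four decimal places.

-3.7030

set_geometry: r = 14 mm, L = 293 mm, e = 5 mm; θ ← 0°
rotate_crank_by(+83°): θ ← 0° +83° = 83°
rotate_crank_by(-74°): θ ← 83° -74° = 9°
rotate_crank_by(+10°): θ ← 9° +10° = 19°
rotate_crank_by(-56°): θ ← 19° -56° = -37°
rotate_crank_by(-19°): θ ← -37° -19° = -56°
rotate_crank_by(-46°): θ ← -56° -46° = -102°
rotate_crank_by(+52°): θ ← -102° +52° = -50°
rotate_crank_by(-34°): θ ← -50° -34° = -84°
crank pin P = (r cos θ, r sin θ) = (1.463398, -13.923307)
h = r sin θ − e = -13.923307 − 5 = -18.923307
sin φ = h / L = -18.923307 / 293 = -0.06458466
φ = arcsin(-0.06458466) = -3.703006°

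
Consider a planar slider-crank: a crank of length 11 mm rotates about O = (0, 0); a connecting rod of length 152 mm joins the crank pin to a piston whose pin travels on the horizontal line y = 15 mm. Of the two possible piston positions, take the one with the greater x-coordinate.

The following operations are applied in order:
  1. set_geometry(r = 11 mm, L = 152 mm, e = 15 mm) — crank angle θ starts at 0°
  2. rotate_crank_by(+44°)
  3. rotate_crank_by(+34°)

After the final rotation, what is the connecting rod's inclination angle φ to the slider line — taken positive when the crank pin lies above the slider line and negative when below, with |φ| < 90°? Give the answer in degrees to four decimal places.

-1.5986

set_geometry: r = 11 mm, L = 152 mm, e = 15 mm; θ ← 0°
rotate_crank_by(+44°): θ ← 0° +44° = 44°
rotate_crank_by(+34°): θ ← 44° +34° = 78°
crank pin P = (r cos θ, r sin θ) = (2.287029, 10.759624)
h = r sin θ − e = 10.759624 − 15 = -4.240376
sin φ = h / L = -4.240376 / 152 = -0.02789721
φ = arcsin(-0.02789721) = -1.598600°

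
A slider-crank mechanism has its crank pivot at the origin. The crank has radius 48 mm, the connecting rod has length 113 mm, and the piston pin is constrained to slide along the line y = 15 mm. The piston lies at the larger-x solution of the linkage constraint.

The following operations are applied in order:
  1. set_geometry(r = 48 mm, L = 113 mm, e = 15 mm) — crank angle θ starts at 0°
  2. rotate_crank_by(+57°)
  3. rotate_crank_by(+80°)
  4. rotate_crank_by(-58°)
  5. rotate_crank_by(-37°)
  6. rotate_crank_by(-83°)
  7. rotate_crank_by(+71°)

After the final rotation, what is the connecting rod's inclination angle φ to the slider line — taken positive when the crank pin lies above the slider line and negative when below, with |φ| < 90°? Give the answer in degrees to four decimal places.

4.5682

set_geometry: r = 48 mm, L = 113 mm, e = 15 mm; θ ← 0°
rotate_crank_by(+57°): θ ← 0° +57° = 57°
rotate_crank_by(+80°): θ ← 57° +80° = 137°
rotate_crank_by(-58°): θ ← 137° -58° = 79°
rotate_crank_by(-37°): θ ← 79° -37° = 42°
rotate_crank_by(-83°): θ ← 42° -83° = -41°
rotate_crank_by(+71°): θ ← -41° +71° = 30°
crank pin P = (r cos θ, r sin θ) = (41.569219, 24.000000)
h = r sin θ − e = 24.000000 − 15 = 9.000000
sin φ = h / L = 9.000000 / 113 = 0.07964602
φ = arcsin(0.07964602) = 4.568219°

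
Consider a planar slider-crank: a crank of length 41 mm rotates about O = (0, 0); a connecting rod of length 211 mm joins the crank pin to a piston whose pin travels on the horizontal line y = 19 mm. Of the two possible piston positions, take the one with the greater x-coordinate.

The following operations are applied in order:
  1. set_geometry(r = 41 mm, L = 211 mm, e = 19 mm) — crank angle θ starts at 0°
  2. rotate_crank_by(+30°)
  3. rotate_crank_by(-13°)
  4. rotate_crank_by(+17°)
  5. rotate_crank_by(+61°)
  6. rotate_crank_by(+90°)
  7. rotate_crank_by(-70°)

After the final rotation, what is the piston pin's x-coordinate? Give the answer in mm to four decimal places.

192.8898

set_geometry: r = 41 mm, L = 211 mm, e = 19 mm; θ ← 0°
rotate_crank_by(+30°): θ ← 0° +30° = 30°
rotate_crank_by(-13°): θ ← 30° -13° = 17°
rotate_crank_by(+17°): θ ← 17° +17° = 34°
rotate_crank_by(+61°): θ ← 34° +61° = 95°
rotate_crank_by(+90°): θ ← 95° +90° = 185°
rotate_crank_by(-70°): θ ← 185° -70° = 115°
crank pin P = (r cos θ, r sin θ) = (-17.327349, 37.158619)
h = r sin θ − e = 37.158619 − 19 = 18.158619
x = r cos θ + √(L² − h²) = -17.327349 + √(44521.0 − 329.7355) = -17.327349 + 210.217184 = 192.889836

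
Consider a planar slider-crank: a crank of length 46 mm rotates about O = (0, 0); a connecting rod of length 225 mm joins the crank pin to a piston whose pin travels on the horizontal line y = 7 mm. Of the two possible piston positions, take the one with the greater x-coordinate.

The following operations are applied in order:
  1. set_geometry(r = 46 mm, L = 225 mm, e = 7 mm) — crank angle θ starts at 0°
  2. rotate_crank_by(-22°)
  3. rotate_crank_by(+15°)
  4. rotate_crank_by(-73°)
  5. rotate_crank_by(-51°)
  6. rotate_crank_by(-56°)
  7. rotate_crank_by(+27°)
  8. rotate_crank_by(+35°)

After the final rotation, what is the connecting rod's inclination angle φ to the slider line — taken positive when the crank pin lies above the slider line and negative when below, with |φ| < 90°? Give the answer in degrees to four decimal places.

-11.4541

set_geometry: r = 46 mm, L = 225 mm, e = 7 mm; θ ← 0°
rotate_crank_by(-22°): θ ← 0° -22° = -22°
rotate_crank_by(+15°): θ ← -22° +15° = -7°
rotate_crank_by(-73°): θ ← -7° -73° = -80°
rotate_crank_by(-51°): θ ← -80° -51° = -131°
rotate_crank_by(-56°): θ ← -131° -56° = -187°
rotate_crank_by(+27°): θ ← -187° +27° = -160°
rotate_crank_by(+35°): θ ← -160° +35° = -125°
crank pin P = (r cos θ, r sin θ) = (-26.384516, -37.680994)
h = r sin θ − e = -37.680994 − 7 = -44.680994
sin φ = h / L = -44.680994 / 225 = -0.19858220
φ = arcsin(-0.19858220) = -11.454062°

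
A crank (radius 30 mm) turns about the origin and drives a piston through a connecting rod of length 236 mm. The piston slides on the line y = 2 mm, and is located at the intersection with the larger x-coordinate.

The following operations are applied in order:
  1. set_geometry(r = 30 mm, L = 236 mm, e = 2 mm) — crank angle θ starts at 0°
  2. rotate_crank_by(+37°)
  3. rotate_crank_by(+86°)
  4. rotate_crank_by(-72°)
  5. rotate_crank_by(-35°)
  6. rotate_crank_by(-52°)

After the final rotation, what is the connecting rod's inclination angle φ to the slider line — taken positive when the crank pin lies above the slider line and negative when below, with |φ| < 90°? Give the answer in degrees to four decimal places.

-4.7721

set_geometry: r = 30 mm, L = 236 mm, e = 2 mm; θ ← 0°
rotate_crank_by(+37°): θ ← 0° +37° = 37°
rotate_crank_by(+86°): θ ← 37° +86° = 123°
rotate_crank_by(-72°): θ ← 123° -72° = 51°
rotate_crank_by(-35°): θ ← 51° -35° = 16°
rotate_crank_by(-52°): θ ← 16° -52° = -36°
crank pin P = (r cos θ, r sin θ) = (24.270510, -17.633558)
h = r sin θ − e = -17.633558 − 2 = -19.633558
sin φ = h / L = -19.633558 / 236 = -0.08319304
φ = arcsin(-0.08319304) = -4.772126°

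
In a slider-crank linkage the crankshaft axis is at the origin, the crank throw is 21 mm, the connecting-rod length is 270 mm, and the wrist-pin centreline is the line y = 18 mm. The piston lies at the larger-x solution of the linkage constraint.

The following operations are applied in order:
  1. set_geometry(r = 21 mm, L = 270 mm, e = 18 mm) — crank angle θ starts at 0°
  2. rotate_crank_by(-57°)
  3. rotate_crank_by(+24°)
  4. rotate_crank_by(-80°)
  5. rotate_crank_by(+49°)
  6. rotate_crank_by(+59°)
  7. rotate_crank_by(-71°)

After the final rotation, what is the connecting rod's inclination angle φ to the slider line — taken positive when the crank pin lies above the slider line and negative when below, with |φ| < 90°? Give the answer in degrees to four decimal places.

-8.1714

set_geometry: r = 21 mm, L = 270 mm, e = 18 mm; θ ← 0°
rotate_crank_by(-57°): θ ← 0° -57° = -57°
rotate_crank_by(+24°): θ ← -57° +24° = -33°
rotate_crank_by(-80°): θ ← -33° -80° = -113°
rotate_crank_by(+49°): θ ← -113° +49° = -64°
rotate_crank_by(+59°): θ ← -64° +59° = -5°
rotate_crank_by(-71°): θ ← -5° -71° = -76°
crank pin P = (r cos θ, r sin θ) = (5.080360, -20.376210)
h = r sin θ − e = -20.376210 − 18 = -38.376210
sin φ = h / L = -38.376210 / 270 = -0.14213411
φ = arcsin(-0.14213411) = -8.171357°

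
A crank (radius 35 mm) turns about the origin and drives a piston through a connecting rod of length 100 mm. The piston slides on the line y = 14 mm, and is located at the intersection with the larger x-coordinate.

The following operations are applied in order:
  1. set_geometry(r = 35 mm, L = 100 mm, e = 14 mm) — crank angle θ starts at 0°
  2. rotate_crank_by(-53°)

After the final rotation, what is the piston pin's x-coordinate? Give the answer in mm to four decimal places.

111.8380

set_geometry: r = 35 mm, L = 100 mm, e = 14 mm; θ ← 0°
rotate_crank_by(-53°): θ ← 0° -53° = -53°
crank pin P = (r cos θ, r sin θ) = (21.063526, -27.952243)
h = r sin θ − e = -27.952243 − 14 = -41.952243
x = r cos θ + √(L² − h²) = 21.063526 + √(10000.0 − 1759.9907) = 21.063526 + 90.774497 = 111.838023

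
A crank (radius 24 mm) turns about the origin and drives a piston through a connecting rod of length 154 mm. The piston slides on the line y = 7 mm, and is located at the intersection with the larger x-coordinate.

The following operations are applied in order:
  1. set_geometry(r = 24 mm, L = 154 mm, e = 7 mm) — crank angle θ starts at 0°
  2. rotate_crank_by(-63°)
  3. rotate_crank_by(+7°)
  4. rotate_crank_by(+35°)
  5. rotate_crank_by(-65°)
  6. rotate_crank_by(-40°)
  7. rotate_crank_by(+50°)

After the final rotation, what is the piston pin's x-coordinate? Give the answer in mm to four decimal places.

156.7985

set_geometry: r = 24 mm, L = 154 mm, e = 7 mm; θ ← 0°
rotate_crank_by(-63°): θ ← 0° -63° = -63°
rotate_crank_by(+7°): θ ← -63° +7° = -56°
rotate_crank_by(+35°): θ ← -56° +35° = -21°
rotate_crank_by(-65°): θ ← -21° -65° = -86°
rotate_crank_by(-40°): θ ← -86° -40° = -126°
rotate_crank_by(+50°): θ ← -126° +50° = -76°
crank pin P = (r cos θ, r sin θ) = (5.806125, -23.287097)
h = r sin θ − e = -23.287097 − 7 = -30.287097
x = r cos θ + √(L² − h²) = 5.806125 + √(23716.0 − 917.3083) = 5.806125 + 150.992357 = 156.798482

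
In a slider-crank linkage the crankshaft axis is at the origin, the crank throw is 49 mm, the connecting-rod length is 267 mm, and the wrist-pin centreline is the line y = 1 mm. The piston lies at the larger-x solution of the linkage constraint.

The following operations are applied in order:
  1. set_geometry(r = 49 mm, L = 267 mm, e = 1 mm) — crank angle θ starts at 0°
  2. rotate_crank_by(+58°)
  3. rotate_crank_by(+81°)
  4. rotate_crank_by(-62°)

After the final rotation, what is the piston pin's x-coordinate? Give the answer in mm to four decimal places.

set_geometry: r = 49 mm, L = 267 mm, e = 1 mm; θ ← 0°
rotate_crank_by(+58°): θ ← 0° +58° = 58°
rotate_crank_by(+81°): θ ← 58° +81° = 139°
rotate_crank_by(-62°): θ ← 139° -62° = 77°
crank pin P = (r cos θ, r sin θ) = (11.022602, 47.744133)
h = r sin θ − e = 47.744133 − 1 = 46.744133
x = r cos θ + √(L² − h²) = 11.022602 + √(71289.0 − 2185.0140) = 11.022602 + 262.876370 = 273.898972

273.8990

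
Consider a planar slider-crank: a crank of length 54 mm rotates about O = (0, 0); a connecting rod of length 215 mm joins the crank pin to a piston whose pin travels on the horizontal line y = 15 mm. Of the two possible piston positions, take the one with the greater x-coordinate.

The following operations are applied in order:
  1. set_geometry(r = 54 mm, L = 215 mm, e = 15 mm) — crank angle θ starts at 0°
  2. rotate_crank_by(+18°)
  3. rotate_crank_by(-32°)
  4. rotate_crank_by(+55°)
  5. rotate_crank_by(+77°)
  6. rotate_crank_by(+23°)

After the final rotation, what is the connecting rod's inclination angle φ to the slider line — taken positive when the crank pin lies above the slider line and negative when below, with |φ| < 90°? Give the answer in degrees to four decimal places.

5.0655

set_geometry: r = 54 mm, L = 215 mm, e = 15 mm; θ ← 0°
rotate_crank_by(+18°): θ ← 0° +18° = 18°
rotate_crank_by(-32°): θ ← 18° -32° = -14°
rotate_crank_by(+55°): θ ← -14° +55° = 41°
rotate_crank_by(+77°): θ ← 41° +77° = 118°
rotate_crank_by(+23°): θ ← 118° +23° = 141°
crank pin P = (r cos θ, r sin θ) = (-41.965882, 33.983301)
h = r sin θ − e = 33.983301 − 15 = 18.983301
sin φ = h / L = 18.983301 / 215 = 0.08829442
φ = arcsin(0.08829442) = 5.065494°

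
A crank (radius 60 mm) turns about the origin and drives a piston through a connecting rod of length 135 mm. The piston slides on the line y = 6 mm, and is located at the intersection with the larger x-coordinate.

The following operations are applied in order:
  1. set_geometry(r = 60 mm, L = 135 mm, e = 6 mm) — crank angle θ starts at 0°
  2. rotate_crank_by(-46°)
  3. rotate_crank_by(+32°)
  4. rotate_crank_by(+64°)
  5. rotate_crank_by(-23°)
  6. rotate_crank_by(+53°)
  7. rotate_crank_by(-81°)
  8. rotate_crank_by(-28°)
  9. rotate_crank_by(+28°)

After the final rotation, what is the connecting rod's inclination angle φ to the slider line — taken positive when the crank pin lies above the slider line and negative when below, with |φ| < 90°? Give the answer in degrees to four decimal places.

-2.9923

set_geometry: r = 60 mm, L = 135 mm, e = 6 mm; θ ← 0°
rotate_crank_by(-46°): θ ← 0° -46° = -46°
rotate_crank_by(+32°): θ ← -46° +32° = -14°
rotate_crank_by(+64°): θ ← -14° +64° = 50°
rotate_crank_by(-23°): θ ← 50° -23° = 27°
rotate_crank_by(+53°): θ ← 27° +53° = 80°
rotate_crank_by(-81°): θ ← 80° -81° = -1°
rotate_crank_by(-28°): θ ← -1° -28° = -29°
rotate_crank_by(+28°): θ ← -29° +28° = -1°
crank pin P = (r cos θ, r sin θ) = (59.990862, -1.047144)
h = r sin θ − e = -1.047144 − 6 = -7.047144
sin φ = h / L = -7.047144 / 135 = -0.05220107
φ = arcsin(-0.05220107) = -2.992261°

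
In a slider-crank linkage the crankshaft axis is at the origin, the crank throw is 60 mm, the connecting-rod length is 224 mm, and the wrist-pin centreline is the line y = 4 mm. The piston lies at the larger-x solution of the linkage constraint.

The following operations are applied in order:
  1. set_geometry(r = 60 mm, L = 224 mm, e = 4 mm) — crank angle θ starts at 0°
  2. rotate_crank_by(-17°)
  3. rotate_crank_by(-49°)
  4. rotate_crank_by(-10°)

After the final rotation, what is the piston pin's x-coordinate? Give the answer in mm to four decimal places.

229.7012

set_geometry: r = 60 mm, L = 224 mm, e = 4 mm; θ ← 0°
rotate_crank_by(-17°): θ ← 0° -17° = -17°
rotate_crank_by(-49°): θ ← -17° -49° = -66°
rotate_crank_by(-10°): θ ← -66° -10° = -76°
crank pin P = (r cos θ, r sin θ) = (14.515314, -58.217744)
h = r sin θ − e = -58.217744 − 4 = -62.217744
x = r cos θ + √(L² − h²) = 14.515314 + √(50176.0 − 3871.0476) = 14.515314 + 215.185855 = 229.701169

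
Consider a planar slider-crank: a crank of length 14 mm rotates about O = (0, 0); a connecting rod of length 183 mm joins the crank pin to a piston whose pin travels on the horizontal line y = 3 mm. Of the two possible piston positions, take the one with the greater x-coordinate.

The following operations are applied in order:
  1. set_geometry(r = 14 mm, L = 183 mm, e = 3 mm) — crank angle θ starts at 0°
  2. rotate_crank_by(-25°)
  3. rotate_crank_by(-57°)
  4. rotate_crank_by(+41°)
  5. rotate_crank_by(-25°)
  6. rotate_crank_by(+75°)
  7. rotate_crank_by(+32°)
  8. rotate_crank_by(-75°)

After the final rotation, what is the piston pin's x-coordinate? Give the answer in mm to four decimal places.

194.2859

set_geometry: r = 14 mm, L = 183 mm, e = 3 mm; θ ← 0°
rotate_crank_by(-25°): θ ← 0° -25° = -25°
rotate_crank_by(-57°): θ ← -25° -57° = -82°
rotate_crank_by(+41°): θ ← -82° +41° = -41°
rotate_crank_by(-25°): θ ← -41° -25° = -66°
rotate_crank_by(+75°): θ ← -66° +75° = 9°
rotate_crank_by(+32°): θ ← 9° +32° = 41°
rotate_crank_by(-75°): θ ← 41° -75° = -34°
crank pin P = (r cos θ, r sin θ) = (11.606526, -7.828701)
h = r sin θ − e = -7.828701 − 3 = -10.828701
x = r cos θ + √(L² − h²) = 11.606526 + √(33489.0 − 117.2608) = 11.606526 + 182.679334 = 194.285860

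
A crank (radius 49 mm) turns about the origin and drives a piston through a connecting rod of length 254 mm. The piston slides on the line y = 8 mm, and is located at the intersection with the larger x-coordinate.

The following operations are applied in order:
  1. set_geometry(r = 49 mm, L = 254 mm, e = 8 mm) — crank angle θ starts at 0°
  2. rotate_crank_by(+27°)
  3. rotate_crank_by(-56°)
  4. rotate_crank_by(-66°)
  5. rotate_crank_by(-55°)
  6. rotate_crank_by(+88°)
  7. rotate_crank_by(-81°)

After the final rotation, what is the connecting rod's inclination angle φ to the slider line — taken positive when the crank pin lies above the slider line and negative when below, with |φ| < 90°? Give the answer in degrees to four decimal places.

-8.4875

set_geometry: r = 49 mm, L = 254 mm, e = 8 mm; θ ← 0°
rotate_crank_by(+27°): θ ← 0° +27° = 27°
rotate_crank_by(-56°): θ ← 27° -56° = -29°
rotate_crank_by(-66°): θ ← -29° -66° = -95°
rotate_crank_by(-55°): θ ← -95° -55° = -150°
rotate_crank_by(+88°): θ ← -150° +88° = -62°
rotate_crank_by(-81°): θ ← -62° -81° = -143°
crank pin P = (r cos θ, r sin θ) = (-39.133140, -29.488936)
h = r sin θ − e = -29.488936 − 8 = -37.488936
sin φ = h / L = -37.488936 / 254 = -0.14759424
φ = arcsin(-0.14759424) = -8.487535°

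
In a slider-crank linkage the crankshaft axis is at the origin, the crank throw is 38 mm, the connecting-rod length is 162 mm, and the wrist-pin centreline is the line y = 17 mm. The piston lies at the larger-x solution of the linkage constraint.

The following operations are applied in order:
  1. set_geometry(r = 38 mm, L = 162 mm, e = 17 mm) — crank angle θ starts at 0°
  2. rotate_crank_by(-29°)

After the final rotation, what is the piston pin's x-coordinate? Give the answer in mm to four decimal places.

set_geometry: r = 38 mm, L = 162 mm, e = 17 mm; θ ← 0°
rotate_crank_by(-29°): θ ← 0° -29° = -29°
crank pin P = (r cos θ, r sin θ) = (33.235549, -18.422766)
h = r sin θ − e = -18.422766 − 17 = -35.422766
x = r cos θ + √(L² − h²) = 33.235549 + √(26244.0 − 1254.7723) = 33.235549 + 158.079814 = 191.315363

191.3154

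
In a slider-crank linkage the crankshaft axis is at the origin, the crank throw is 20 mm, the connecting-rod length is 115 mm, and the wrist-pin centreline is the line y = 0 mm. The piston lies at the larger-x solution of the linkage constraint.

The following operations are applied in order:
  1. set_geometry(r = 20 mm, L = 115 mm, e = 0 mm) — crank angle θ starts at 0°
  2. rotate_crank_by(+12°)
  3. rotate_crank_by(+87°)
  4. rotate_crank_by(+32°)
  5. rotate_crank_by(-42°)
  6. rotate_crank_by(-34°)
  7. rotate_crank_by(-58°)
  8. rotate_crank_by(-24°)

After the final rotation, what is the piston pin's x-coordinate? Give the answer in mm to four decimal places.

set_geometry: r = 20 mm, L = 115 mm, e = 0 mm; θ ← 0°
rotate_crank_by(+12°): θ ← 0° +12° = 12°
rotate_crank_by(+87°): θ ← 12° +87° = 99°
rotate_crank_by(+32°): θ ← 99° +32° = 131°
rotate_crank_by(-42°): θ ← 131° -42° = 89°
rotate_crank_by(-34°): θ ← 89° -34° = 55°
rotate_crank_by(-58°): θ ← 55° -58° = -3°
rotate_crank_by(-24°): θ ← -3° -24° = -27°
crank pin P = (r cos θ, r sin θ) = (17.820130, -9.079810)
h = r sin θ − e = -9.079810 − 0 = -9.079810
x = r cos θ + √(L² − h²) = 17.820130 + √(13225.0 − 82.4429) = 17.820130 + 114.640992 = 132.461122

132.4611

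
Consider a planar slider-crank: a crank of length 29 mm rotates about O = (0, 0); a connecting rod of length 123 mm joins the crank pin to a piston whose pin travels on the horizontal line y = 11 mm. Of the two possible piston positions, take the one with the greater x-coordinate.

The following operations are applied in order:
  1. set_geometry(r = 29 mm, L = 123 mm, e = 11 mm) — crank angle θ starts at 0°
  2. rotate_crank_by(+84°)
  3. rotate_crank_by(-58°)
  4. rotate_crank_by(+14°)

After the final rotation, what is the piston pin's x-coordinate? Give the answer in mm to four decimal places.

144.9777

set_geometry: r = 29 mm, L = 123 mm, e = 11 mm; θ ← 0°
rotate_crank_by(+84°): θ ← 0° +84° = 84°
rotate_crank_by(-58°): θ ← 84° -58° = 26°
rotate_crank_by(+14°): θ ← 26° +14° = 40°
crank pin P = (r cos θ, r sin θ) = (22.215289, 18.640841)
h = r sin θ − e = 18.640841 − 11 = 7.640841
x = r cos θ + √(L² − h²) = 22.215289 + √(15129.0 − 58.3824) = 22.215289 + 122.762444 = 144.977732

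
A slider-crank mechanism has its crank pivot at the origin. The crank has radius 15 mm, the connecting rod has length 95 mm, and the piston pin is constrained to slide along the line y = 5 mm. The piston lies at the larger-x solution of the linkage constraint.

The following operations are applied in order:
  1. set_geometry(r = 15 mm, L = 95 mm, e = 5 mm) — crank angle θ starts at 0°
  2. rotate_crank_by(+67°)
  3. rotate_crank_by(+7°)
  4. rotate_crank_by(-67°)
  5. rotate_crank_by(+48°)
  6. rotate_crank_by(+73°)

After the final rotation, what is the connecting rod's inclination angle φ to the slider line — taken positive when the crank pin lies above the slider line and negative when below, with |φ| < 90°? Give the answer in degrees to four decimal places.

4.1169

set_geometry: r = 15 mm, L = 95 mm, e = 5 mm; θ ← 0°
rotate_crank_by(+67°): θ ← 0° +67° = 67°
rotate_crank_by(+7°): θ ← 67° +7° = 74°
rotate_crank_by(-67°): θ ← 74° -67° = 7°
rotate_crank_by(+48°): θ ← 7° +48° = 55°
rotate_crank_by(+73°): θ ← 55° +73° = 128°
crank pin P = (r cos θ, r sin θ) = (-9.234922, 11.820161)
h = r sin θ − e = 11.820161 − 5 = 6.820161
sin φ = h / L = 6.820161 / 95 = 0.07179117
φ = arcsin(0.07179117) = 4.116873°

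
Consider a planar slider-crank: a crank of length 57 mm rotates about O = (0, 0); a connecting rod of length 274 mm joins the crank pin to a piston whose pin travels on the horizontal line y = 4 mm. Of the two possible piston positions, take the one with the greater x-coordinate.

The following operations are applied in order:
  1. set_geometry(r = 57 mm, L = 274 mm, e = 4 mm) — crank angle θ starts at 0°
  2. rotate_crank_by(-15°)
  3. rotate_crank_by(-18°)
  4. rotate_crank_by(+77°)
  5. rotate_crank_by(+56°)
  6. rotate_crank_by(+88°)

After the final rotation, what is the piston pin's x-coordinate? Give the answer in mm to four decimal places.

set_geometry: r = 57 mm, L = 274 mm, e = 4 mm; θ ← 0°
rotate_crank_by(-15°): θ ← 0° -15° = -15°
rotate_crank_by(-18°): θ ← -15° -18° = -33°
rotate_crank_by(+77°): θ ← -33° +77° = 44°
rotate_crank_by(+56°): θ ← 44° +56° = 100°
rotate_crank_by(+88°): θ ← 100° +88° = 188°
crank pin P = (r cos θ, r sin θ) = (-56.445280, -7.932867)
h = r sin θ − e = -7.932867 − 4 = -11.932867
x = r cos θ + √(L² − h²) = -56.445280 + √(75076.0 − 142.3933) = -56.445280 + 273.740035 = 217.294755

217.2948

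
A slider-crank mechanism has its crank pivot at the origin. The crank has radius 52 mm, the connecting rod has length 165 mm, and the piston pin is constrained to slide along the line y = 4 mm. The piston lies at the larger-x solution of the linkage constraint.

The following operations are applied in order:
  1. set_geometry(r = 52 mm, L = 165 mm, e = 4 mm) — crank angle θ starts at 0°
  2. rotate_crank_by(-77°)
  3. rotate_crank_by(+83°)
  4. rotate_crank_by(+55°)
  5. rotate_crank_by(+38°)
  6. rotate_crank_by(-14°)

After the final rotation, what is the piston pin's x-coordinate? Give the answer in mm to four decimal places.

162.4560

set_geometry: r = 52 mm, L = 165 mm, e = 4 mm; θ ← 0°
rotate_crank_by(-77°): θ ← 0° -77° = -77°
rotate_crank_by(+83°): θ ← -77° +83° = 6°
rotate_crank_by(+55°): θ ← 6° +55° = 61°
rotate_crank_by(+38°): θ ← 61° +38° = 99°
rotate_crank_by(-14°): θ ← 99° -14° = 85°
crank pin P = (r cos θ, r sin θ) = (4.532099, 51.802124)
h = r sin θ − e = 51.802124 − 4 = 47.802124
x = r cos θ + √(L² − h²) = 4.532099 + √(27225.0 − 2285.0431) = 4.532099 + 157.923896 = 162.455995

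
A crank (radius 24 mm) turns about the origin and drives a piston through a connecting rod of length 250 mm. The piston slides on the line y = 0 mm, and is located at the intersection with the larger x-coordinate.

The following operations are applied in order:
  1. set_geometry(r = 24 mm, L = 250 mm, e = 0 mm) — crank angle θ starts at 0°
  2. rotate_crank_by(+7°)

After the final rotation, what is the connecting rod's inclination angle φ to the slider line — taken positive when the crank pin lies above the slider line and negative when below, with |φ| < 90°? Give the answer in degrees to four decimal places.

0.6703

set_geometry: r = 24 mm, L = 250 mm, e = 0 mm; θ ← 0°
rotate_crank_by(+7°): θ ← 0° +7° = 7°
crank pin P = (r cos θ, r sin θ) = (23.821108, 2.924864)
h = r sin θ − e = 2.924864 − 0 = 2.924864
sin φ = h / L = 2.924864 / 250 = 0.01169946
φ = arcsin(0.01169946) = 0.670345°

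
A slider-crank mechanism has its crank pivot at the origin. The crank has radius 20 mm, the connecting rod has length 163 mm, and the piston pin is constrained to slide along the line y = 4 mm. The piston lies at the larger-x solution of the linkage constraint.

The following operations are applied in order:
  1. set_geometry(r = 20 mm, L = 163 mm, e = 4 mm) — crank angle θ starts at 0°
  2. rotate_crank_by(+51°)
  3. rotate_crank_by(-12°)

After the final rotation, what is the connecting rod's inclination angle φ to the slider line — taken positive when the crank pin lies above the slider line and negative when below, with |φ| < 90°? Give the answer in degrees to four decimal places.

set_geometry: r = 20 mm, L = 163 mm, e = 4 mm; θ ← 0°
rotate_crank_by(+51°): θ ← 0° +51° = 51°
rotate_crank_by(-12°): θ ← 51° -12° = 39°
crank pin P = (r cos θ, r sin θ) = (15.542919, 12.586408)
h = r sin θ − e = 12.586408 − 4 = 8.586408
sin φ = h / L = 8.586408 / 163 = 0.05267735
φ = arcsin(0.05267735) = 3.019587°

3.0196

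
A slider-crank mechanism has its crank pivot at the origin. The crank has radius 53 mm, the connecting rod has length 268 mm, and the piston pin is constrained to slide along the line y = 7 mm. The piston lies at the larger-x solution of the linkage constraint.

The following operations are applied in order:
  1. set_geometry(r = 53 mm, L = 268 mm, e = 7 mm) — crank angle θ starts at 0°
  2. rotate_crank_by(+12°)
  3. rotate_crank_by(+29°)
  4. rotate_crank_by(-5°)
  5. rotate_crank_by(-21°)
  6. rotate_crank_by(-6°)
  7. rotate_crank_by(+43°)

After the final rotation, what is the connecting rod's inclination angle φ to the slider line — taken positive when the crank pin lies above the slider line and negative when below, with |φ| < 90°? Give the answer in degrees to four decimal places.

set_geometry: r = 53 mm, L = 268 mm, e = 7 mm; θ ← 0°
rotate_crank_by(+12°): θ ← 0° +12° = 12°
rotate_crank_by(+29°): θ ← 12° +29° = 41°
rotate_crank_by(-5°): θ ← 41° -5° = 36°
rotate_crank_by(-21°): θ ← 36° -21° = 15°
rotate_crank_by(-6°): θ ← 15° -6° = 9°
rotate_crank_by(+43°): θ ← 9° +43° = 52°
crank pin P = (r cos θ, r sin θ) = (32.630058, 41.764570)
h = r sin θ − e = 41.764570 − 7 = 34.764570
sin φ = h / L = 34.764570 / 268 = 0.12971854
φ = arcsin(0.12971854) = 7.453328°

7.4533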